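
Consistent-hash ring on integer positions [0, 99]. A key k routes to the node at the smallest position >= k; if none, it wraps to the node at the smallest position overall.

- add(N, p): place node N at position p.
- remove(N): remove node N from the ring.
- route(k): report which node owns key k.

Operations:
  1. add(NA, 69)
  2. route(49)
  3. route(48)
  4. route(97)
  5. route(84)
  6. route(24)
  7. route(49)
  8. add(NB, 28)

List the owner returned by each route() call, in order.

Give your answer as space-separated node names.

Op 1: add NA@69 -> ring=[69:NA]
Op 2: route key 49: smallest pos >= 49 is 69 -> NA
Op 3: route key 48: smallest pos >= 48 is 69 -> NA
Op 4: route key 97: none >= 97, wrap to smallest pos 69 -> NA
Op 5: route key 84: none >= 84, wrap to smallest pos 69 -> NA
Op 6: route key 24: smallest pos >= 24 is 69 -> NA
Op 7: route key 49: smallest pos >= 49 is 69 -> NA
Op 8: add NB@28 -> ring=[28:NB,69:NA]

Answer: NA NA NA NA NA NA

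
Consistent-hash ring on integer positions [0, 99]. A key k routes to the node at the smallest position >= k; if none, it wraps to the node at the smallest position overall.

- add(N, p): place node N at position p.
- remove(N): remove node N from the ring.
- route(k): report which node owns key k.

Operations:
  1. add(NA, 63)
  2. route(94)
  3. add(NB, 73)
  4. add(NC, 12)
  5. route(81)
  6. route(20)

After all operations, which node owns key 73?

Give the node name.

Answer: NB

Derivation:
Op 1: add NA@63 -> ring=[63:NA]
Op 2: route key 94: none >= 94, wrap to smallest pos 63 -> NA
Op 3: add NB@73 -> ring=[63:NA,73:NB]
Op 4: add NC@12 -> ring=[12:NC,63:NA,73:NB]
Op 5: route key 81: none >= 81, wrap to smallest pos 12 -> NC
Op 6: route key 20: smallest pos >= 20 is 63 -> NA
Final route key 73: smallest pos >= 73 is 73 -> NB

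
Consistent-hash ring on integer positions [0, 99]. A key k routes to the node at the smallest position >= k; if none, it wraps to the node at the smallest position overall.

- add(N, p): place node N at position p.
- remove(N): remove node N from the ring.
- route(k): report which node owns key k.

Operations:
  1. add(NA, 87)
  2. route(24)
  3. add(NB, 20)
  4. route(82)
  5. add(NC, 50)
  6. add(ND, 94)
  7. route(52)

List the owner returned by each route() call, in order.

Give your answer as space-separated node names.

Op 1: add NA@87 -> ring=[87:NA]
Op 2: route key 24: smallest pos >= 24 is 87 -> NA
Op 3: add NB@20 -> ring=[20:NB,87:NA]
Op 4: route key 82: smallest pos >= 82 is 87 -> NA
Op 5: add NC@50 -> ring=[20:NB,50:NC,87:NA]
Op 6: add ND@94 -> ring=[20:NB,50:NC,87:NA,94:ND]
Op 7: route key 52: smallest pos >= 52 is 87 -> NA

Answer: NA NA NA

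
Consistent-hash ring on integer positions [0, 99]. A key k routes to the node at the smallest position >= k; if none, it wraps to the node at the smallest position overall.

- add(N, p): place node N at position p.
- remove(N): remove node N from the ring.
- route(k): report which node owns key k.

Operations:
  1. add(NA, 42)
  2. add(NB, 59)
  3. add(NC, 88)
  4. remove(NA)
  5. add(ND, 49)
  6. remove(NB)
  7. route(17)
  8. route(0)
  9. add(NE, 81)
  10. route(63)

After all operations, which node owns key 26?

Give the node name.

Op 1: add NA@42 -> ring=[42:NA]
Op 2: add NB@59 -> ring=[42:NA,59:NB]
Op 3: add NC@88 -> ring=[42:NA,59:NB,88:NC]
Op 4: remove NA -> ring=[59:NB,88:NC]
Op 5: add ND@49 -> ring=[49:ND,59:NB,88:NC]
Op 6: remove NB -> ring=[49:ND,88:NC]
Op 7: route key 17: smallest pos >= 17 is 49 -> ND
Op 8: route key 0: smallest pos >= 0 is 49 -> ND
Op 9: add NE@81 -> ring=[49:ND,81:NE,88:NC]
Op 10: route key 63: smallest pos >= 63 is 81 -> NE
Final route key 26: smallest pos >= 26 is 49 -> ND

Answer: ND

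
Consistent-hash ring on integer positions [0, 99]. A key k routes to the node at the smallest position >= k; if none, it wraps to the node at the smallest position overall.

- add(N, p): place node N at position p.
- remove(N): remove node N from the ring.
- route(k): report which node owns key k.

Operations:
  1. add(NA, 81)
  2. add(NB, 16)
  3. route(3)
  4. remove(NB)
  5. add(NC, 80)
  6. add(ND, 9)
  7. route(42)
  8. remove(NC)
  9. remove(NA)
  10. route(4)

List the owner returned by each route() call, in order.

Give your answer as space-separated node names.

Op 1: add NA@81 -> ring=[81:NA]
Op 2: add NB@16 -> ring=[16:NB,81:NA]
Op 3: route key 3: smallest pos >= 3 is 16 -> NB
Op 4: remove NB -> ring=[81:NA]
Op 5: add NC@80 -> ring=[80:NC,81:NA]
Op 6: add ND@9 -> ring=[9:ND,80:NC,81:NA]
Op 7: route key 42: smallest pos >= 42 is 80 -> NC
Op 8: remove NC -> ring=[9:ND,81:NA]
Op 9: remove NA -> ring=[9:ND]
Op 10: route key 4: smallest pos >= 4 is 9 -> ND

Answer: NB NC ND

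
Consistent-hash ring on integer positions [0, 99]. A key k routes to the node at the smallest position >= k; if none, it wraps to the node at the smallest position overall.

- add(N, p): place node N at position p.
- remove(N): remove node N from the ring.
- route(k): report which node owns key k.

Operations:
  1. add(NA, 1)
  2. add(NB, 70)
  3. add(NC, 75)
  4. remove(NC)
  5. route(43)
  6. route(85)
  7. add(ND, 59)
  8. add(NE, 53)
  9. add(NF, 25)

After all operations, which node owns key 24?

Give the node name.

Answer: NF

Derivation:
Op 1: add NA@1 -> ring=[1:NA]
Op 2: add NB@70 -> ring=[1:NA,70:NB]
Op 3: add NC@75 -> ring=[1:NA,70:NB,75:NC]
Op 4: remove NC -> ring=[1:NA,70:NB]
Op 5: route key 43: smallest pos >= 43 is 70 -> NB
Op 6: route key 85: none >= 85, wrap to smallest pos 1 -> NA
Op 7: add ND@59 -> ring=[1:NA,59:ND,70:NB]
Op 8: add NE@53 -> ring=[1:NA,53:NE,59:ND,70:NB]
Op 9: add NF@25 -> ring=[1:NA,25:NF,53:NE,59:ND,70:NB]
Final route key 24: smallest pos >= 24 is 25 -> NF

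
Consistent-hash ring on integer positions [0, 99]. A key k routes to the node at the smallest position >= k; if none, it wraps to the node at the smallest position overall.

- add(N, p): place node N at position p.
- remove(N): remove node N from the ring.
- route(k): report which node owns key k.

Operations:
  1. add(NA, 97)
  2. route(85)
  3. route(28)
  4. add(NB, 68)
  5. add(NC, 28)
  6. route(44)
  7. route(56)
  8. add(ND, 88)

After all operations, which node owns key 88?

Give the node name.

Op 1: add NA@97 -> ring=[97:NA]
Op 2: route key 85: smallest pos >= 85 is 97 -> NA
Op 3: route key 28: smallest pos >= 28 is 97 -> NA
Op 4: add NB@68 -> ring=[68:NB,97:NA]
Op 5: add NC@28 -> ring=[28:NC,68:NB,97:NA]
Op 6: route key 44: smallest pos >= 44 is 68 -> NB
Op 7: route key 56: smallest pos >= 56 is 68 -> NB
Op 8: add ND@88 -> ring=[28:NC,68:NB,88:ND,97:NA]
Final route key 88: smallest pos >= 88 is 88 -> ND

Answer: ND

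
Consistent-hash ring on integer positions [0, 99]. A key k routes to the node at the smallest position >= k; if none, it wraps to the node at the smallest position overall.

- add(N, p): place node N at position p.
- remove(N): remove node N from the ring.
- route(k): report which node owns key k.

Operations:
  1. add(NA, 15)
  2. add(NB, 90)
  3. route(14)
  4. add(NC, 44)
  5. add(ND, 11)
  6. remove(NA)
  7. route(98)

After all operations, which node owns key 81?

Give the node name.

Op 1: add NA@15 -> ring=[15:NA]
Op 2: add NB@90 -> ring=[15:NA,90:NB]
Op 3: route key 14: smallest pos >= 14 is 15 -> NA
Op 4: add NC@44 -> ring=[15:NA,44:NC,90:NB]
Op 5: add ND@11 -> ring=[11:ND,15:NA,44:NC,90:NB]
Op 6: remove NA -> ring=[11:ND,44:NC,90:NB]
Op 7: route key 98: none >= 98, wrap to smallest pos 11 -> ND
Final route key 81: smallest pos >= 81 is 90 -> NB

Answer: NB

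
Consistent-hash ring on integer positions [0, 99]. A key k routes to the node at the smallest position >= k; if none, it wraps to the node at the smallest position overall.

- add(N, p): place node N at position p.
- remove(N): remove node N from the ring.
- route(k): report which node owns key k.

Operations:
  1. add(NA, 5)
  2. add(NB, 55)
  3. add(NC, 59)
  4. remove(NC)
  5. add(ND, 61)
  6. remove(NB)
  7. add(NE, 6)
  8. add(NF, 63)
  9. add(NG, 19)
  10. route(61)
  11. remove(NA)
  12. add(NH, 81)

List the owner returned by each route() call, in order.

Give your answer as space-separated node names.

Answer: ND

Derivation:
Op 1: add NA@5 -> ring=[5:NA]
Op 2: add NB@55 -> ring=[5:NA,55:NB]
Op 3: add NC@59 -> ring=[5:NA,55:NB,59:NC]
Op 4: remove NC -> ring=[5:NA,55:NB]
Op 5: add ND@61 -> ring=[5:NA,55:NB,61:ND]
Op 6: remove NB -> ring=[5:NA,61:ND]
Op 7: add NE@6 -> ring=[5:NA,6:NE,61:ND]
Op 8: add NF@63 -> ring=[5:NA,6:NE,61:ND,63:NF]
Op 9: add NG@19 -> ring=[5:NA,6:NE,19:NG,61:ND,63:NF]
Op 10: route key 61: smallest pos >= 61 is 61 -> ND
Op 11: remove NA -> ring=[6:NE,19:NG,61:ND,63:NF]
Op 12: add NH@81 -> ring=[6:NE,19:NG,61:ND,63:NF,81:NH]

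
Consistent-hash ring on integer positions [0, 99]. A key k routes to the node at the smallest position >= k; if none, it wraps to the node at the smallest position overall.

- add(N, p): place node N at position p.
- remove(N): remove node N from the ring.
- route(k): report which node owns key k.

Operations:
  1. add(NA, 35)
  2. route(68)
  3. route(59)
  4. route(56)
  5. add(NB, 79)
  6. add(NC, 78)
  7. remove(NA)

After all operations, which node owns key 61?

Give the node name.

Op 1: add NA@35 -> ring=[35:NA]
Op 2: route key 68: none >= 68, wrap to smallest pos 35 -> NA
Op 3: route key 59: none >= 59, wrap to smallest pos 35 -> NA
Op 4: route key 56: none >= 56, wrap to smallest pos 35 -> NA
Op 5: add NB@79 -> ring=[35:NA,79:NB]
Op 6: add NC@78 -> ring=[35:NA,78:NC,79:NB]
Op 7: remove NA -> ring=[78:NC,79:NB]
Final route key 61: smallest pos >= 61 is 78 -> NC

Answer: NC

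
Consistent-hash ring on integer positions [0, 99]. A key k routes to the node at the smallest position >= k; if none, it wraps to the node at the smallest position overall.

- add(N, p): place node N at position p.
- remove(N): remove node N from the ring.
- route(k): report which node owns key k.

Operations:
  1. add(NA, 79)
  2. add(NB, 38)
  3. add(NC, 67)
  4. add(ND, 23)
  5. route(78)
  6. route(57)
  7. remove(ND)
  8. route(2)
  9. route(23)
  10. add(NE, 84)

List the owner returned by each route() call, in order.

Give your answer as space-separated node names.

Op 1: add NA@79 -> ring=[79:NA]
Op 2: add NB@38 -> ring=[38:NB,79:NA]
Op 3: add NC@67 -> ring=[38:NB,67:NC,79:NA]
Op 4: add ND@23 -> ring=[23:ND,38:NB,67:NC,79:NA]
Op 5: route key 78: smallest pos >= 78 is 79 -> NA
Op 6: route key 57: smallest pos >= 57 is 67 -> NC
Op 7: remove ND -> ring=[38:NB,67:NC,79:NA]
Op 8: route key 2: smallest pos >= 2 is 38 -> NB
Op 9: route key 23: smallest pos >= 23 is 38 -> NB
Op 10: add NE@84 -> ring=[38:NB,67:NC,79:NA,84:NE]

Answer: NA NC NB NB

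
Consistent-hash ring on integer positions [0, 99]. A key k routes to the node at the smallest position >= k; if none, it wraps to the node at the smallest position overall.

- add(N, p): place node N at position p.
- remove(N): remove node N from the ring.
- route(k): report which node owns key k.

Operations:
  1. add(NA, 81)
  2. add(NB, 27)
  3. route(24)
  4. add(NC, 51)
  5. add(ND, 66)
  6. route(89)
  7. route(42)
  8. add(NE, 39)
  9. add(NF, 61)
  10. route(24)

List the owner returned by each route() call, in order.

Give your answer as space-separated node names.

Op 1: add NA@81 -> ring=[81:NA]
Op 2: add NB@27 -> ring=[27:NB,81:NA]
Op 3: route key 24: smallest pos >= 24 is 27 -> NB
Op 4: add NC@51 -> ring=[27:NB,51:NC,81:NA]
Op 5: add ND@66 -> ring=[27:NB,51:NC,66:ND,81:NA]
Op 6: route key 89: none >= 89, wrap to smallest pos 27 -> NB
Op 7: route key 42: smallest pos >= 42 is 51 -> NC
Op 8: add NE@39 -> ring=[27:NB,39:NE,51:NC,66:ND,81:NA]
Op 9: add NF@61 -> ring=[27:NB,39:NE,51:NC,61:NF,66:ND,81:NA]
Op 10: route key 24: smallest pos >= 24 is 27 -> NB

Answer: NB NB NC NB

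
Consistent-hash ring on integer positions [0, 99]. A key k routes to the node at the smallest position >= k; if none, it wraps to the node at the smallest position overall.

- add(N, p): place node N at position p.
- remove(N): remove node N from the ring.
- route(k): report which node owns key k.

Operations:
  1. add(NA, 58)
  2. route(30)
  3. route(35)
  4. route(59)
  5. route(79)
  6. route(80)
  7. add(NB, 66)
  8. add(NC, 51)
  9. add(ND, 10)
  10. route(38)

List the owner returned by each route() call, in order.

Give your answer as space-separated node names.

Op 1: add NA@58 -> ring=[58:NA]
Op 2: route key 30: smallest pos >= 30 is 58 -> NA
Op 3: route key 35: smallest pos >= 35 is 58 -> NA
Op 4: route key 59: none >= 59, wrap to smallest pos 58 -> NA
Op 5: route key 79: none >= 79, wrap to smallest pos 58 -> NA
Op 6: route key 80: none >= 80, wrap to smallest pos 58 -> NA
Op 7: add NB@66 -> ring=[58:NA,66:NB]
Op 8: add NC@51 -> ring=[51:NC,58:NA,66:NB]
Op 9: add ND@10 -> ring=[10:ND,51:NC,58:NA,66:NB]
Op 10: route key 38: smallest pos >= 38 is 51 -> NC

Answer: NA NA NA NA NA NC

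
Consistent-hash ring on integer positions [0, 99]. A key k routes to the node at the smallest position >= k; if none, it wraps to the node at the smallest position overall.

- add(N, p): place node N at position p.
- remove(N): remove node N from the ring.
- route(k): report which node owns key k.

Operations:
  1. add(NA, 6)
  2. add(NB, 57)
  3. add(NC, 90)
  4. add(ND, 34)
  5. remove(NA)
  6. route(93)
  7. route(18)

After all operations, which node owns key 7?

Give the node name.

Op 1: add NA@6 -> ring=[6:NA]
Op 2: add NB@57 -> ring=[6:NA,57:NB]
Op 3: add NC@90 -> ring=[6:NA,57:NB,90:NC]
Op 4: add ND@34 -> ring=[6:NA,34:ND,57:NB,90:NC]
Op 5: remove NA -> ring=[34:ND,57:NB,90:NC]
Op 6: route key 93: none >= 93, wrap to smallest pos 34 -> ND
Op 7: route key 18: smallest pos >= 18 is 34 -> ND
Final route key 7: smallest pos >= 7 is 34 -> ND

Answer: ND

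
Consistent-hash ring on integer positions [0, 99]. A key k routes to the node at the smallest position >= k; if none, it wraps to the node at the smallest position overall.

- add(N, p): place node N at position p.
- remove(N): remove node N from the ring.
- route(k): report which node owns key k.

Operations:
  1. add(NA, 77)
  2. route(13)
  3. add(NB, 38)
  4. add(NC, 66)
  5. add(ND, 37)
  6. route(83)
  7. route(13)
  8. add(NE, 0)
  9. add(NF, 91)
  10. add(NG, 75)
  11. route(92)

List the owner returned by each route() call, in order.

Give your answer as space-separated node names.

Op 1: add NA@77 -> ring=[77:NA]
Op 2: route key 13: smallest pos >= 13 is 77 -> NA
Op 3: add NB@38 -> ring=[38:NB,77:NA]
Op 4: add NC@66 -> ring=[38:NB,66:NC,77:NA]
Op 5: add ND@37 -> ring=[37:ND,38:NB,66:NC,77:NA]
Op 6: route key 83: none >= 83, wrap to smallest pos 37 -> ND
Op 7: route key 13: smallest pos >= 13 is 37 -> ND
Op 8: add NE@0 -> ring=[0:NE,37:ND,38:NB,66:NC,77:NA]
Op 9: add NF@91 -> ring=[0:NE,37:ND,38:NB,66:NC,77:NA,91:NF]
Op 10: add NG@75 -> ring=[0:NE,37:ND,38:NB,66:NC,75:NG,77:NA,91:NF]
Op 11: route key 92: none >= 92, wrap to smallest pos 0 -> NE

Answer: NA ND ND NE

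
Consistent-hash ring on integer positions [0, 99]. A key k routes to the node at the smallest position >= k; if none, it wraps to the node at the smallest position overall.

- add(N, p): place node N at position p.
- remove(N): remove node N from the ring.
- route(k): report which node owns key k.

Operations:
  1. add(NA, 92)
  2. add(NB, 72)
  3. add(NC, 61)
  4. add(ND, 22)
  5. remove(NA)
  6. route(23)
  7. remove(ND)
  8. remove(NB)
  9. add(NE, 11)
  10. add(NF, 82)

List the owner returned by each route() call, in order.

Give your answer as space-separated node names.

Op 1: add NA@92 -> ring=[92:NA]
Op 2: add NB@72 -> ring=[72:NB,92:NA]
Op 3: add NC@61 -> ring=[61:NC,72:NB,92:NA]
Op 4: add ND@22 -> ring=[22:ND,61:NC,72:NB,92:NA]
Op 5: remove NA -> ring=[22:ND,61:NC,72:NB]
Op 6: route key 23: smallest pos >= 23 is 61 -> NC
Op 7: remove ND -> ring=[61:NC,72:NB]
Op 8: remove NB -> ring=[61:NC]
Op 9: add NE@11 -> ring=[11:NE,61:NC]
Op 10: add NF@82 -> ring=[11:NE,61:NC,82:NF]

Answer: NC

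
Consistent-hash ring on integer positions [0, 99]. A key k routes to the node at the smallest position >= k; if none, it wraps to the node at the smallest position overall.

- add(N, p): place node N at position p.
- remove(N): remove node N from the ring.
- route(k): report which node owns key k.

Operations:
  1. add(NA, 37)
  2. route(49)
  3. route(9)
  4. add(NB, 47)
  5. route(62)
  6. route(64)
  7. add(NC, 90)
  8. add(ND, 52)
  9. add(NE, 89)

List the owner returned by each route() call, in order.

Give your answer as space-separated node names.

Op 1: add NA@37 -> ring=[37:NA]
Op 2: route key 49: none >= 49, wrap to smallest pos 37 -> NA
Op 3: route key 9: smallest pos >= 9 is 37 -> NA
Op 4: add NB@47 -> ring=[37:NA,47:NB]
Op 5: route key 62: none >= 62, wrap to smallest pos 37 -> NA
Op 6: route key 64: none >= 64, wrap to smallest pos 37 -> NA
Op 7: add NC@90 -> ring=[37:NA,47:NB,90:NC]
Op 8: add ND@52 -> ring=[37:NA,47:NB,52:ND,90:NC]
Op 9: add NE@89 -> ring=[37:NA,47:NB,52:ND,89:NE,90:NC]

Answer: NA NA NA NA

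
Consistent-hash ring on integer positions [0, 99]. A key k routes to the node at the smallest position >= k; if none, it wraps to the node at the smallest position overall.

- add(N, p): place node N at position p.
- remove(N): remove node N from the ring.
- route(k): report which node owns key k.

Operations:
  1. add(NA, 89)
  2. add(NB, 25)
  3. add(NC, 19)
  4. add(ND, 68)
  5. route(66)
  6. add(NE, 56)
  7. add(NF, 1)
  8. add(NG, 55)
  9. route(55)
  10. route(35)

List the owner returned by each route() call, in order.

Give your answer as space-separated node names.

Op 1: add NA@89 -> ring=[89:NA]
Op 2: add NB@25 -> ring=[25:NB,89:NA]
Op 3: add NC@19 -> ring=[19:NC,25:NB,89:NA]
Op 4: add ND@68 -> ring=[19:NC,25:NB,68:ND,89:NA]
Op 5: route key 66: smallest pos >= 66 is 68 -> ND
Op 6: add NE@56 -> ring=[19:NC,25:NB,56:NE,68:ND,89:NA]
Op 7: add NF@1 -> ring=[1:NF,19:NC,25:NB,56:NE,68:ND,89:NA]
Op 8: add NG@55 -> ring=[1:NF,19:NC,25:NB,55:NG,56:NE,68:ND,89:NA]
Op 9: route key 55: smallest pos >= 55 is 55 -> NG
Op 10: route key 35: smallest pos >= 35 is 55 -> NG

Answer: ND NG NG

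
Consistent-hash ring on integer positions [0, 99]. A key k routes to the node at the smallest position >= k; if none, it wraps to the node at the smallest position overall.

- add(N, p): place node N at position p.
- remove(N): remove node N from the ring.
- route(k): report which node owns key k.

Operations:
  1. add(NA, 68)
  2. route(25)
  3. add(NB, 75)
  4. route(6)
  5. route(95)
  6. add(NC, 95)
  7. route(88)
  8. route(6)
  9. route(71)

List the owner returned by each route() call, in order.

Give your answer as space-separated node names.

Op 1: add NA@68 -> ring=[68:NA]
Op 2: route key 25: smallest pos >= 25 is 68 -> NA
Op 3: add NB@75 -> ring=[68:NA,75:NB]
Op 4: route key 6: smallest pos >= 6 is 68 -> NA
Op 5: route key 95: none >= 95, wrap to smallest pos 68 -> NA
Op 6: add NC@95 -> ring=[68:NA,75:NB,95:NC]
Op 7: route key 88: smallest pos >= 88 is 95 -> NC
Op 8: route key 6: smallest pos >= 6 is 68 -> NA
Op 9: route key 71: smallest pos >= 71 is 75 -> NB

Answer: NA NA NA NC NA NB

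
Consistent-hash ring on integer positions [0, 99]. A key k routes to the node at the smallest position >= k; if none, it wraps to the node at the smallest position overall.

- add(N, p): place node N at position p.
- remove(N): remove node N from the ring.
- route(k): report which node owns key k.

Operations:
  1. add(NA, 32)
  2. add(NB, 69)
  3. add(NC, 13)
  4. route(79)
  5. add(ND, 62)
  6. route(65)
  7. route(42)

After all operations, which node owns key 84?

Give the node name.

Op 1: add NA@32 -> ring=[32:NA]
Op 2: add NB@69 -> ring=[32:NA,69:NB]
Op 3: add NC@13 -> ring=[13:NC,32:NA,69:NB]
Op 4: route key 79: none >= 79, wrap to smallest pos 13 -> NC
Op 5: add ND@62 -> ring=[13:NC,32:NA,62:ND,69:NB]
Op 6: route key 65: smallest pos >= 65 is 69 -> NB
Op 7: route key 42: smallest pos >= 42 is 62 -> ND
Final route key 84: none >= 84, wrap to smallest pos 13 -> NC

Answer: NC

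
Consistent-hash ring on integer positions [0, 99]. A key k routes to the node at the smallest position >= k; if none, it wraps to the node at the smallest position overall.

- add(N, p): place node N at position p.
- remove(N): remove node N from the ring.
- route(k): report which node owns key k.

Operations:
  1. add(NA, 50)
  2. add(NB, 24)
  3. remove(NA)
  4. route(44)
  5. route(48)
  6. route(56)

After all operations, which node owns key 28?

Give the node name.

Op 1: add NA@50 -> ring=[50:NA]
Op 2: add NB@24 -> ring=[24:NB,50:NA]
Op 3: remove NA -> ring=[24:NB]
Op 4: route key 44: none >= 44, wrap to smallest pos 24 -> NB
Op 5: route key 48: none >= 48, wrap to smallest pos 24 -> NB
Op 6: route key 56: none >= 56, wrap to smallest pos 24 -> NB
Final route key 28: none >= 28, wrap to smallest pos 24 -> NB

Answer: NB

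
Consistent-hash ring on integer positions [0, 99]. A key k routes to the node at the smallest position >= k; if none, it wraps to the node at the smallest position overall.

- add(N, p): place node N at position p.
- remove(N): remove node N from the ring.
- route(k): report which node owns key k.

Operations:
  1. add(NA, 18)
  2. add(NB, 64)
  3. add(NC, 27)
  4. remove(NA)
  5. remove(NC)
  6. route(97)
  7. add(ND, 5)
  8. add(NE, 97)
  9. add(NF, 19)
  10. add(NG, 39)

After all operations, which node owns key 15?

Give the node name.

Answer: NF

Derivation:
Op 1: add NA@18 -> ring=[18:NA]
Op 2: add NB@64 -> ring=[18:NA,64:NB]
Op 3: add NC@27 -> ring=[18:NA,27:NC,64:NB]
Op 4: remove NA -> ring=[27:NC,64:NB]
Op 5: remove NC -> ring=[64:NB]
Op 6: route key 97: none >= 97, wrap to smallest pos 64 -> NB
Op 7: add ND@5 -> ring=[5:ND,64:NB]
Op 8: add NE@97 -> ring=[5:ND,64:NB,97:NE]
Op 9: add NF@19 -> ring=[5:ND,19:NF,64:NB,97:NE]
Op 10: add NG@39 -> ring=[5:ND,19:NF,39:NG,64:NB,97:NE]
Final route key 15: smallest pos >= 15 is 19 -> NF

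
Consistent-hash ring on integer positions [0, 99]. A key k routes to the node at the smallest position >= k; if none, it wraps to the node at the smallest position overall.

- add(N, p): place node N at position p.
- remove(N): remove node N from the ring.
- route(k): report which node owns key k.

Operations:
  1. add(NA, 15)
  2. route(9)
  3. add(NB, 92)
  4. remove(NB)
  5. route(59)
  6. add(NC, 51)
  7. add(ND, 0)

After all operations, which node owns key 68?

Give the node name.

Answer: ND

Derivation:
Op 1: add NA@15 -> ring=[15:NA]
Op 2: route key 9: smallest pos >= 9 is 15 -> NA
Op 3: add NB@92 -> ring=[15:NA,92:NB]
Op 4: remove NB -> ring=[15:NA]
Op 5: route key 59: none >= 59, wrap to smallest pos 15 -> NA
Op 6: add NC@51 -> ring=[15:NA,51:NC]
Op 7: add ND@0 -> ring=[0:ND,15:NA,51:NC]
Final route key 68: none >= 68, wrap to smallest pos 0 -> ND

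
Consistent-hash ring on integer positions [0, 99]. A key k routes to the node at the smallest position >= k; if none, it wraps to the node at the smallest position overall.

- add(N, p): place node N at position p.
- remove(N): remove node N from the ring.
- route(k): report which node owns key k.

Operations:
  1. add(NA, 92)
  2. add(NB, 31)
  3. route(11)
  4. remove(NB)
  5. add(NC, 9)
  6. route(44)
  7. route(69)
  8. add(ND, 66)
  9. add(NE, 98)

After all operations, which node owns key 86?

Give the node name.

Op 1: add NA@92 -> ring=[92:NA]
Op 2: add NB@31 -> ring=[31:NB,92:NA]
Op 3: route key 11: smallest pos >= 11 is 31 -> NB
Op 4: remove NB -> ring=[92:NA]
Op 5: add NC@9 -> ring=[9:NC,92:NA]
Op 6: route key 44: smallest pos >= 44 is 92 -> NA
Op 7: route key 69: smallest pos >= 69 is 92 -> NA
Op 8: add ND@66 -> ring=[9:NC,66:ND,92:NA]
Op 9: add NE@98 -> ring=[9:NC,66:ND,92:NA,98:NE]
Final route key 86: smallest pos >= 86 is 92 -> NA

Answer: NA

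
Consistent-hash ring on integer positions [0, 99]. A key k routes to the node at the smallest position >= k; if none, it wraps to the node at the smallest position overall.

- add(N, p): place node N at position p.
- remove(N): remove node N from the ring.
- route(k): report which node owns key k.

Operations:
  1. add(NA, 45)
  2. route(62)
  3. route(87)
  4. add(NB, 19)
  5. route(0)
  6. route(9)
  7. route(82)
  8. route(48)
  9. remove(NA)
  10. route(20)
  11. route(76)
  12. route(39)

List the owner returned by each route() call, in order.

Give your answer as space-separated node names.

Answer: NA NA NB NB NB NB NB NB NB

Derivation:
Op 1: add NA@45 -> ring=[45:NA]
Op 2: route key 62: none >= 62, wrap to smallest pos 45 -> NA
Op 3: route key 87: none >= 87, wrap to smallest pos 45 -> NA
Op 4: add NB@19 -> ring=[19:NB,45:NA]
Op 5: route key 0: smallest pos >= 0 is 19 -> NB
Op 6: route key 9: smallest pos >= 9 is 19 -> NB
Op 7: route key 82: none >= 82, wrap to smallest pos 19 -> NB
Op 8: route key 48: none >= 48, wrap to smallest pos 19 -> NB
Op 9: remove NA -> ring=[19:NB]
Op 10: route key 20: none >= 20, wrap to smallest pos 19 -> NB
Op 11: route key 76: none >= 76, wrap to smallest pos 19 -> NB
Op 12: route key 39: none >= 39, wrap to smallest pos 19 -> NB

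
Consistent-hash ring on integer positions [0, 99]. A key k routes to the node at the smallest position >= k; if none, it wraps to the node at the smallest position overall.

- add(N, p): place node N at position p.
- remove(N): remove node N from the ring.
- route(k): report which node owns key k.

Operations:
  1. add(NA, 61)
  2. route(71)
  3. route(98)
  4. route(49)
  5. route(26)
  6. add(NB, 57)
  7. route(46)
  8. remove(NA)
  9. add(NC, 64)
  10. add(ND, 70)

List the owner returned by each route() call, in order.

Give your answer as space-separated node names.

Answer: NA NA NA NA NB

Derivation:
Op 1: add NA@61 -> ring=[61:NA]
Op 2: route key 71: none >= 71, wrap to smallest pos 61 -> NA
Op 3: route key 98: none >= 98, wrap to smallest pos 61 -> NA
Op 4: route key 49: smallest pos >= 49 is 61 -> NA
Op 5: route key 26: smallest pos >= 26 is 61 -> NA
Op 6: add NB@57 -> ring=[57:NB,61:NA]
Op 7: route key 46: smallest pos >= 46 is 57 -> NB
Op 8: remove NA -> ring=[57:NB]
Op 9: add NC@64 -> ring=[57:NB,64:NC]
Op 10: add ND@70 -> ring=[57:NB,64:NC,70:ND]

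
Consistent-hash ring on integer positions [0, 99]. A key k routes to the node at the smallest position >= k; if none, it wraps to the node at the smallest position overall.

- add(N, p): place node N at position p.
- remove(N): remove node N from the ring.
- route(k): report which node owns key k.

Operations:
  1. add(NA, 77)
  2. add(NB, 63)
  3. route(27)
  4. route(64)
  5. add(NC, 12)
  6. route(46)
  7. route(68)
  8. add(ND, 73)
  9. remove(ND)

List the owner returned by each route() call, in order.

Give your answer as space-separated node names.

Answer: NB NA NB NA

Derivation:
Op 1: add NA@77 -> ring=[77:NA]
Op 2: add NB@63 -> ring=[63:NB,77:NA]
Op 3: route key 27: smallest pos >= 27 is 63 -> NB
Op 4: route key 64: smallest pos >= 64 is 77 -> NA
Op 5: add NC@12 -> ring=[12:NC,63:NB,77:NA]
Op 6: route key 46: smallest pos >= 46 is 63 -> NB
Op 7: route key 68: smallest pos >= 68 is 77 -> NA
Op 8: add ND@73 -> ring=[12:NC,63:NB,73:ND,77:NA]
Op 9: remove ND -> ring=[12:NC,63:NB,77:NA]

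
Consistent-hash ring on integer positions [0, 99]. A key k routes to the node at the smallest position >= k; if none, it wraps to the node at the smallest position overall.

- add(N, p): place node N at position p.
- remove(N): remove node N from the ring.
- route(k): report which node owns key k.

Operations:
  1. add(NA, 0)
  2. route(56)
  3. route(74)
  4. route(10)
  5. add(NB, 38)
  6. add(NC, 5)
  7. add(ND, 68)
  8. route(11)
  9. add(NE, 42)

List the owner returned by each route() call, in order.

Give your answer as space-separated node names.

Answer: NA NA NA NB

Derivation:
Op 1: add NA@0 -> ring=[0:NA]
Op 2: route key 56: none >= 56, wrap to smallest pos 0 -> NA
Op 3: route key 74: none >= 74, wrap to smallest pos 0 -> NA
Op 4: route key 10: none >= 10, wrap to smallest pos 0 -> NA
Op 5: add NB@38 -> ring=[0:NA,38:NB]
Op 6: add NC@5 -> ring=[0:NA,5:NC,38:NB]
Op 7: add ND@68 -> ring=[0:NA,5:NC,38:NB,68:ND]
Op 8: route key 11: smallest pos >= 11 is 38 -> NB
Op 9: add NE@42 -> ring=[0:NA,5:NC,38:NB,42:NE,68:ND]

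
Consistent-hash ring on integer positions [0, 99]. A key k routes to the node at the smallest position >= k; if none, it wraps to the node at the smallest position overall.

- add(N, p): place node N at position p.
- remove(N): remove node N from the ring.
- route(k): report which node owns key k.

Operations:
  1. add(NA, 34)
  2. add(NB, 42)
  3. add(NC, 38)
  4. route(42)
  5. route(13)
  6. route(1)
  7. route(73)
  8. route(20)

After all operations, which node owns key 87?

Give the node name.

Op 1: add NA@34 -> ring=[34:NA]
Op 2: add NB@42 -> ring=[34:NA,42:NB]
Op 3: add NC@38 -> ring=[34:NA,38:NC,42:NB]
Op 4: route key 42: smallest pos >= 42 is 42 -> NB
Op 5: route key 13: smallest pos >= 13 is 34 -> NA
Op 6: route key 1: smallest pos >= 1 is 34 -> NA
Op 7: route key 73: none >= 73, wrap to smallest pos 34 -> NA
Op 8: route key 20: smallest pos >= 20 is 34 -> NA
Final route key 87: none >= 87, wrap to smallest pos 34 -> NA

Answer: NA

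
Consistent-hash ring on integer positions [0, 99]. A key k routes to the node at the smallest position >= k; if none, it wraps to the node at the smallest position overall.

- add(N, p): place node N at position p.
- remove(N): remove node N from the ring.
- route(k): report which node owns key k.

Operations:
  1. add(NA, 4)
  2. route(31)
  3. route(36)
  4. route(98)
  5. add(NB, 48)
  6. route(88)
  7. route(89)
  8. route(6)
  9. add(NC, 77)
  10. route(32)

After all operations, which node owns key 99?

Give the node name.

Op 1: add NA@4 -> ring=[4:NA]
Op 2: route key 31: none >= 31, wrap to smallest pos 4 -> NA
Op 3: route key 36: none >= 36, wrap to smallest pos 4 -> NA
Op 4: route key 98: none >= 98, wrap to smallest pos 4 -> NA
Op 5: add NB@48 -> ring=[4:NA,48:NB]
Op 6: route key 88: none >= 88, wrap to smallest pos 4 -> NA
Op 7: route key 89: none >= 89, wrap to smallest pos 4 -> NA
Op 8: route key 6: smallest pos >= 6 is 48 -> NB
Op 9: add NC@77 -> ring=[4:NA,48:NB,77:NC]
Op 10: route key 32: smallest pos >= 32 is 48 -> NB
Final route key 99: none >= 99, wrap to smallest pos 4 -> NA

Answer: NA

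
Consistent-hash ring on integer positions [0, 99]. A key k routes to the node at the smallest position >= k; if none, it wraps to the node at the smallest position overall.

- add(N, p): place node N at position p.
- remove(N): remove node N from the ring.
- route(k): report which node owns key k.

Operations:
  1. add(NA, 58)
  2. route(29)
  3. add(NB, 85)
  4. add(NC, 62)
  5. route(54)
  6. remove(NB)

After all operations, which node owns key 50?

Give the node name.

Answer: NA

Derivation:
Op 1: add NA@58 -> ring=[58:NA]
Op 2: route key 29: smallest pos >= 29 is 58 -> NA
Op 3: add NB@85 -> ring=[58:NA,85:NB]
Op 4: add NC@62 -> ring=[58:NA,62:NC,85:NB]
Op 5: route key 54: smallest pos >= 54 is 58 -> NA
Op 6: remove NB -> ring=[58:NA,62:NC]
Final route key 50: smallest pos >= 50 is 58 -> NA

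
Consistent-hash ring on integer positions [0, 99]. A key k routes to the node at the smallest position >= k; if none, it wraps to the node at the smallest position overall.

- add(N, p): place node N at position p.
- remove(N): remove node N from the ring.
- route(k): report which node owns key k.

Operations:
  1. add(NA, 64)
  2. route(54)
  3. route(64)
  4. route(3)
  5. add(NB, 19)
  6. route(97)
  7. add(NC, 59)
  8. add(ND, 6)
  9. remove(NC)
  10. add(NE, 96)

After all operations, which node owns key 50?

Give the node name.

Answer: NA

Derivation:
Op 1: add NA@64 -> ring=[64:NA]
Op 2: route key 54: smallest pos >= 54 is 64 -> NA
Op 3: route key 64: smallest pos >= 64 is 64 -> NA
Op 4: route key 3: smallest pos >= 3 is 64 -> NA
Op 5: add NB@19 -> ring=[19:NB,64:NA]
Op 6: route key 97: none >= 97, wrap to smallest pos 19 -> NB
Op 7: add NC@59 -> ring=[19:NB,59:NC,64:NA]
Op 8: add ND@6 -> ring=[6:ND,19:NB,59:NC,64:NA]
Op 9: remove NC -> ring=[6:ND,19:NB,64:NA]
Op 10: add NE@96 -> ring=[6:ND,19:NB,64:NA,96:NE]
Final route key 50: smallest pos >= 50 is 64 -> NA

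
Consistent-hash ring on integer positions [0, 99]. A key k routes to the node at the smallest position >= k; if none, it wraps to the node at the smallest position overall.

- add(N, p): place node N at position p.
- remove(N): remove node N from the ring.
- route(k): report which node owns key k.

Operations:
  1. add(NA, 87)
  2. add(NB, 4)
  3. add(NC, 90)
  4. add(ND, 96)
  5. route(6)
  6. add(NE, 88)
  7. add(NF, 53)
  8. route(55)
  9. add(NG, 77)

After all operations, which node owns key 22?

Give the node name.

Answer: NF

Derivation:
Op 1: add NA@87 -> ring=[87:NA]
Op 2: add NB@4 -> ring=[4:NB,87:NA]
Op 3: add NC@90 -> ring=[4:NB,87:NA,90:NC]
Op 4: add ND@96 -> ring=[4:NB,87:NA,90:NC,96:ND]
Op 5: route key 6: smallest pos >= 6 is 87 -> NA
Op 6: add NE@88 -> ring=[4:NB,87:NA,88:NE,90:NC,96:ND]
Op 7: add NF@53 -> ring=[4:NB,53:NF,87:NA,88:NE,90:NC,96:ND]
Op 8: route key 55: smallest pos >= 55 is 87 -> NA
Op 9: add NG@77 -> ring=[4:NB,53:NF,77:NG,87:NA,88:NE,90:NC,96:ND]
Final route key 22: smallest pos >= 22 is 53 -> NF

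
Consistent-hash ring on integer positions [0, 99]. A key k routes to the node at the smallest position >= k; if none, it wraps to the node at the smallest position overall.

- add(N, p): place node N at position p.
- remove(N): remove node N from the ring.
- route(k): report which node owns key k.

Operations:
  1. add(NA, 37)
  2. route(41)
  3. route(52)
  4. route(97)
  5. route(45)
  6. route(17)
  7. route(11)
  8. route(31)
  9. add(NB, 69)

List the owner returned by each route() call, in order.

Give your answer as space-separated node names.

Answer: NA NA NA NA NA NA NA

Derivation:
Op 1: add NA@37 -> ring=[37:NA]
Op 2: route key 41: none >= 41, wrap to smallest pos 37 -> NA
Op 3: route key 52: none >= 52, wrap to smallest pos 37 -> NA
Op 4: route key 97: none >= 97, wrap to smallest pos 37 -> NA
Op 5: route key 45: none >= 45, wrap to smallest pos 37 -> NA
Op 6: route key 17: smallest pos >= 17 is 37 -> NA
Op 7: route key 11: smallest pos >= 11 is 37 -> NA
Op 8: route key 31: smallest pos >= 31 is 37 -> NA
Op 9: add NB@69 -> ring=[37:NA,69:NB]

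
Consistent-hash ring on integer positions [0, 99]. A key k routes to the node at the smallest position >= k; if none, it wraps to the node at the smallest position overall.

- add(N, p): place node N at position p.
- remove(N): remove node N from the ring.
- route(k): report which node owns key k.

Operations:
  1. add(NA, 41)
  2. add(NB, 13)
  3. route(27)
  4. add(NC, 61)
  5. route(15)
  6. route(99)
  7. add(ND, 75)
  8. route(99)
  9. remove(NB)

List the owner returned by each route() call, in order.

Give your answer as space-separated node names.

Answer: NA NA NB NB

Derivation:
Op 1: add NA@41 -> ring=[41:NA]
Op 2: add NB@13 -> ring=[13:NB,41:NA]
Op 3: route key 27: smallest pos >= 27 is 41 -> NA
Op 4: add NC@61 -> ring=[13:NB,41:NA,61:NC]
Op 5: route key 15: smallest pos >= 15 is 41 -> NA
Op 6: route key 99: none >= 99, wrap to smallest pos 13 -> NB
Op 7: add ND@75 -> ring=[13:NB,41:NA,61:NC,75:ND]
Op 8: route key 99: none >= 99, wrap to smallest pos 13 -> NB
Op 9: remove NB -> ring=[41:NA,61:NC,75:ND]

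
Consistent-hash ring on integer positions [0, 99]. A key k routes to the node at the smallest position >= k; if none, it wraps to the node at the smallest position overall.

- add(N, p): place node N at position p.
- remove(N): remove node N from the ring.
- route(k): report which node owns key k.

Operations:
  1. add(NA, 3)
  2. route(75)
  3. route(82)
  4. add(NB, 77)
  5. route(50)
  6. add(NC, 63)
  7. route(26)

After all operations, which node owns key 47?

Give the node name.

Answer: NC

Derivation:
Op 1: add NA@3 -> ring=[3:NA]
Op 2: route key 75: none >= 75, wrap to smallest pos 3 -> NA
Op 3: route key 82: none >= 82, wrap to smallest pos 3 -> NA
Op 4: add NB@77 -> ring=[3:NA,77:NB]
Op 5: route key 50: smallest pos >= 50 is 77 -> NB
Op 6: add NC@63 -> ring=[3:NA,63:NC,77:NB]
Op 7: route key 26: smallest pos >= 26 is 63 -> NC
Final route key 47: smallest pos >= 47 is 63 -> NC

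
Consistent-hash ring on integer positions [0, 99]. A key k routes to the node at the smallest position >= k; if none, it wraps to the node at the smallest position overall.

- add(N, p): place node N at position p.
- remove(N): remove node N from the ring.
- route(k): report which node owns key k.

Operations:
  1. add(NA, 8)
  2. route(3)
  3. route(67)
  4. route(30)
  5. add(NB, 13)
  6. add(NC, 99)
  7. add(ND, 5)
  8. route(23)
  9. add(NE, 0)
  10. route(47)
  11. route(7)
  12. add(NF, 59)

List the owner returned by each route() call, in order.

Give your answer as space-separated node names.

Answer: NA NA NA NC NC NA

Derivation:
Op 1: add NA@8 -> ring=[8:NA]
Op 2: route key 3: smallest pos >= 3 is 8 -> NA
Op 3: route key 67: none >= 67, wrap to smallest pos 8 -> NA
Op 4: route key 30: none >= 30, wrap to smallest pos 8 -> NA
Op 5: add NB@13 -> ring=[8:NA,13:NB]
Op 6: add NC@99 -> ring=[8:NA,13:NB,99:NC]
Op 7: add ND@5 -> ring=[5:ND,8:NA,13:NB,99:NC]
Op 8: route key 23: smallest pos >= 23 is 99 -> NC
Op 9: add NE@0 -> ring=[0:NE,5:ND,8:NA,13:NB,99:NC]
Op 10: route key 47: smallest pos >= 47 is 99 -> NC
Op 11: route key 7: smallest pos >= 7 is 8 -> NA
Op 12: add NF@59 -> ring=[0:NE,5:ND,8:NA,13:NB,59:NF,99:NC]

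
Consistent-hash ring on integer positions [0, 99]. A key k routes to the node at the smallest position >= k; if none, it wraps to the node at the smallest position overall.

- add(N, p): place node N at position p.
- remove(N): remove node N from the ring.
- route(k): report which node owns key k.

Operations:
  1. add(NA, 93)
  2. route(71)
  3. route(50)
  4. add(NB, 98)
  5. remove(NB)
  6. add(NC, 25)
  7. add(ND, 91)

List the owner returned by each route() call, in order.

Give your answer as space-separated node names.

Op 1: add NA@93 -> ring=[93:NA]
Op 2: route key 71: smallest pos >= 71 is 93 -> NA
Op 3: route key 50: smallest pos >= 50 is 93 -> NA
Op 4: add NB@98 -> ring=[93:NA,98:NB]
Op 5: remove NB -> ring=[93:NA]
Op 6: add NC@25 -> ring=[25:NC,93:NA]
Op 7: add ND@91 -> ring=[25:NC,91:ND,93:NA]

Answer: NA NA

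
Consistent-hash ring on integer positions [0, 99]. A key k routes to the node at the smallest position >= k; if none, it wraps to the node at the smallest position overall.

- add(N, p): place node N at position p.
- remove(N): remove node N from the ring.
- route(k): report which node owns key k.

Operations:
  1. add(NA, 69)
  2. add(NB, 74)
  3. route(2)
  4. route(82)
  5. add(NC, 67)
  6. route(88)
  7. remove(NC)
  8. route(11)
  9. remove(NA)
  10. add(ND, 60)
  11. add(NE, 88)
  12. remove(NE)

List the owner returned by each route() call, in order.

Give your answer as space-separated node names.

Op 1: add NA@69 -> ring=[69:NA]
Op 2: add NB@74 -> ring=[69:NA,74:NB]
Op 3: route key 2: smallest pos >= 2 is 69 -> NA
Op 4: route key 82: none >= 82, wrap to smallest pos 69 -> NA
Op 5: add NC@67 -> ring=[67:NC,69:NA,74:NB]
Op 6: route key 88: none >= 88, wrap to smallest pos 67 -> NC
Op 7: remove NC -> ring=[69:NA,74:NB]
Op 8: route key 11: smallest pos >= 11 is 69 -> NA
Op 9: remove NA -> ring=[74:NB]
Op 10: add ND@60 -> ring=[60:ND,74:NB]
Op 11: add NE@88 -> ring=[60:ND,74:NB,88:NE]
Op 12: remove NE -> ring=[60:ND,74:NB]

Answer: NA NA NC NA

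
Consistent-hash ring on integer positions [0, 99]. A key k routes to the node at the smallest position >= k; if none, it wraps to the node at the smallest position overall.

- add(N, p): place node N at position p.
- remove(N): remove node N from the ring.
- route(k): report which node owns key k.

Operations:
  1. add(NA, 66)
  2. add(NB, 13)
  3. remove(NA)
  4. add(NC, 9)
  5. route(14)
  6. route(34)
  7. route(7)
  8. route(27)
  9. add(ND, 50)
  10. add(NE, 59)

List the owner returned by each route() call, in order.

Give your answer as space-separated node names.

Op 1: add NA@66 -> ring=[66:NA]
Op 2: add NB@13 -> ring=[13:NB,66:NA]
Op 3: remove NA -> ring=[13:NB]
Op 4: add NC@9 -> ring=[9:NC,13:NB]
Op 5: route key 14: none >= 14, wrap to smallest pos 9 -> NC
Op 6: route key 34: none >= 34, wrap to smallest pos 9 -> NC
Op 7: route key 7: smallest pos >= 7 is 9 -> NC
Op 8: route key 27: none >= 27, wrap to smallest pos 9 -> NC
Op 9: add ND@50 -> ring=[9:NC,13:NB,50:ND]
Op 10: add NE@59 -> ring=[9:NC,13:NB,50:ND,59:NE]

Answer: NC NC NC NC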